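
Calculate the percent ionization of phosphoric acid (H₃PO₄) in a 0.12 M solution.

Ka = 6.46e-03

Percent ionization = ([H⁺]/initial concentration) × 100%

Using Ka equilibrium: x² + Ka×x - Ka×C = 0. Solving: [H⁺] = 2.4799e-02. Percent = (2.4799e-02/0.12) × 100

Percent ionization = 20.7%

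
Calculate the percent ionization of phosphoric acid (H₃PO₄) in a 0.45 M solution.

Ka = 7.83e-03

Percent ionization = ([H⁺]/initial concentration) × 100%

Using Ka equilibrium: x² + Ka×x - Ka×C = 0. Solving: [H⁺] = 5.5573e-02. Percent = (5.5573e-02/0.45) × 100

Percent ionization = 12.3%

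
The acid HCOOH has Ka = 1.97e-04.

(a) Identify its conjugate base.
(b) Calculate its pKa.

(a) The conjugate base is formed by removing one H⁺ from HCOOH, giving HCOO⁻. (b) pKa = -log(Ka) = -log(1.97e-04) = 3.71.

Conjugate base: HCOO⁻; pK_a = 3.71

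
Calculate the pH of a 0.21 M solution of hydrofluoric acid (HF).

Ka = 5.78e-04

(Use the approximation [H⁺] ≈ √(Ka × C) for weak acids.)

[H⁺] = √(Ka × C) = √(5.78e-04 × 0.21) = 1.1017e-02. pH = -log(1.1017e-02)

pH = 1.96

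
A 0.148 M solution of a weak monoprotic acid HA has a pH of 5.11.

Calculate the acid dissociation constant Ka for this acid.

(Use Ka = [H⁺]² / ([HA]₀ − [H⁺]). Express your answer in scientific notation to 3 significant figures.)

[H⁺] = 10^(−pH) = 10^(−5.11) = 7.762e-06 M. For HA ⇌ H⁺ + A⁻, Ka = [H⁺][A⁻]/[HA] = [H⁺]² / ([HA]₀ − [H⁺]) = (7.762e-06)² / (0.148 − 7.762e-06) = 4.07e-10.

K_a = 4.07e-10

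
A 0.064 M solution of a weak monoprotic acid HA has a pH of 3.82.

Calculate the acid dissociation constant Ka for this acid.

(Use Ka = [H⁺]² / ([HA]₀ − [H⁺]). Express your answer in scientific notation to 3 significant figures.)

[H⁺] = 10^(−pH) = 10^(−3.82) = 1.514e-04 M. For HA ⇌ H⁺ + A⁻, Ka = [H⁺][A⁻]/[HA] = [H⁺]² / ([HA]₀ − [H⁺]) = (1.514e-04)² / (0.064 − 1.514e-04) = 3.59e-07.

K_a = 3.59e-07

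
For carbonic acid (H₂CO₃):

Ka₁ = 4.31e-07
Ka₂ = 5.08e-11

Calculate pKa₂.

pKa₂ = -log(Ka₂) = -log(5.08e-11) = 10.29.

pK_{a2} = 10.29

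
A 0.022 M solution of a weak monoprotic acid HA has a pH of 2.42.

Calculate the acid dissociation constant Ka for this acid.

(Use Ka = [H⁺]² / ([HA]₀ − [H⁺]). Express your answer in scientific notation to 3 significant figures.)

[H⁺] = 10^(−pH) = 10^(−2.42) = 3.802e-03 M. For HA ⇌ H⁺ + A⁻, Ka = [H⁺][A⁻]/[HA] = [H⁺]² / ([HA]₀ − [H⁺]) = (3.802e-03)² / (0.022 − 3.802e-03) = 7.94e-04.

K_a = 7.94e-04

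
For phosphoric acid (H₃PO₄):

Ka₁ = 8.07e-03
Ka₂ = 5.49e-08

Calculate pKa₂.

pKa₂ = -log(Ka₂) = -log(5.49e-08) = 7.26.

pK_{a2} = 7.26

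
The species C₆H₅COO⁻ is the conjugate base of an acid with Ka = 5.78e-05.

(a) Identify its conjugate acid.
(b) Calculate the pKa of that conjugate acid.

(a) The conjugate acid is formed by adding one H⁺ to C₆H₅COO⁻, giving C₆H₅COOH. (b) pKa = -log(Ka) = -log(5.78e-05) = 4.24.

Conjugate acid: C₆H₅COOH; pK_a = 4.24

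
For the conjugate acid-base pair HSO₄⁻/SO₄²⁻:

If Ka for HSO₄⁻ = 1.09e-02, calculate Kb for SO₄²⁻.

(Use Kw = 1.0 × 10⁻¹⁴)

For a conjugate pair Ka × Kb = Kw, so Kb = Kw/Ka = 1.0 × 10⁻¹⁴ / 1.09e-02 = 9.17e-13.

K_b = 9.17e-13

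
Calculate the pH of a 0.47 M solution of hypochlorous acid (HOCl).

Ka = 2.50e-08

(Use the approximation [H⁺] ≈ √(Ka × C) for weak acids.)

[H⁺] = √(Ka × C) = √(2.50e-08 × 0.47) = 1.0840e-04. pH = -log(1.0840e-04)

pH = 3.96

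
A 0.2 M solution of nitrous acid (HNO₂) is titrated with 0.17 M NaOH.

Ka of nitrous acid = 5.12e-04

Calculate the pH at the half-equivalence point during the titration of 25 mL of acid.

At half-equivalence [HA] = [A⁻], so Henderson-Hasselbalch gives pH = pKa = -log(5.12e-04) = 3.29.

pH = pKa = 3.29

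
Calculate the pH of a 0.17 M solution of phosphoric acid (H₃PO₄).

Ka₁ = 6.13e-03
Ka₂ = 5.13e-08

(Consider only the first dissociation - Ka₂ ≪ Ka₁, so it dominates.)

First dissociation dominates. From Ka₁ = [H⁺][HA⁻]/[H₂A], x² + Ka₁·x − Ka₁·C = 0 with C = 0.17 M and Ka₁ = 6.13e-03. Solving: [H⁺] = (−Ka₁ + √(Ka₁² + 4·Ka₁·C)) / 2 = 2.9362e-02 M. pH = -log(2.9362e-02) = 1.53.

pH = 1.53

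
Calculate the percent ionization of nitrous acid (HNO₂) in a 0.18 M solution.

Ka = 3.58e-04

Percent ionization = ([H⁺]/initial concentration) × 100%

Using Ka equilibrium: x² + Ka×x - Ka×C = 0. Solving: [H⁺] = 7.8504e-03. Percent = (7.8504e-03/0.18) × 100

Percent ionization = 4.36%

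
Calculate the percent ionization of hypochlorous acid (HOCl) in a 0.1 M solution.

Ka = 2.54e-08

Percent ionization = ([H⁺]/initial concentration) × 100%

Using Ka equilibrium: x² + Ka×x - Ka×C = 0. Solving: [H⁺] = 5.0386e-05. Percent = (5.0386e-05/0.1) × 100

Percent ionization = 0.0504%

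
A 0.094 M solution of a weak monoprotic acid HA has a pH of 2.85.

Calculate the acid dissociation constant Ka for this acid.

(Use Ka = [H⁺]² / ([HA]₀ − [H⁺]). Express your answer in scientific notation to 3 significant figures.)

[H⁺] = 10^(−pH) = 10^(−2.85) = 1.413e-03 M. For HA ⇌ H⁺ + A⁻, Ka = [H⁺][A⁻]/[HA] = [H⁺]² / ([HA]₀ − [H⁺]) = (1.413e-03)² / (0.094 − 1.413e-03) = 2.16e-05.

K_a = 2.16e-05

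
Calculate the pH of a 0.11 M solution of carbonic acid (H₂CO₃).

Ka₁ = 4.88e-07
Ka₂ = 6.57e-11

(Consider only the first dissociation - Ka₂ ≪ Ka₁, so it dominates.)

First dissociation dominates. From Ka₁ = [H⁺][HA⁻]/[H₂A], x² + Ka₁·x − Ka₁·C = 0 with C = 0.11 M and Ka₁ = 4.88e-07. Solving: [H⁺] = (−Ka₁ + √(Ka₁² + 4·Ka₁·C)) / 2 = 2.3145e-04 M. pH = -log(2.3145e-04) = 3.64.

pH = 3.64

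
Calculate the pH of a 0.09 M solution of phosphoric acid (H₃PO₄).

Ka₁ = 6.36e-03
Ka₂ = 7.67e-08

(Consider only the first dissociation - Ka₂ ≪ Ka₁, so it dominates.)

First dissociation dominates. From Ka₁ = [H⁺][HA⁻]/[H₂A], x² + Ka₁·x − Ka₁·C = 0 with C = 0.09 M and Ka₁ = 6.36e-03. Solving: [H⁺] = (−Ka₁ + √(Ka₁² + 4·Ka₁·C)) / 2 = 2.0955e-02 M. pH = -log(2.0955e-02) = 1.68.

pH = 1.68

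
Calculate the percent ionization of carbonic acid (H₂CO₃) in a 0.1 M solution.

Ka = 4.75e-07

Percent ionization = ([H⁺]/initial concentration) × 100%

Using Ka equilibrium: x² + Ka×x - Ka×C = 0. Solving: [H⁺] = 2.1771e-04. Percent = (2.1771e-04/0.1) × 100

Percent ionization = 0.218%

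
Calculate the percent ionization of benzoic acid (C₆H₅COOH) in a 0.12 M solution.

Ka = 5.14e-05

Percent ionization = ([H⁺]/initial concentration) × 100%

Using Ka equilibrium: x² + Ka×x - Ka×C = 0. Solving: [H⁺] = 2.4580e-03. Percent = (2.4580e-03/0.12) × 100

Percent ionization = 2.05%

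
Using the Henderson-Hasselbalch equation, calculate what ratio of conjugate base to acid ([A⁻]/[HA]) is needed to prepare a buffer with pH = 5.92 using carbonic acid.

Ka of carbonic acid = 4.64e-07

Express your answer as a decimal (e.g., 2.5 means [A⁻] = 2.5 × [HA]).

pKa = -log(4.64e-07) = 6.3335. pH = pKa + log([A⁻]/[HA]), so log([A⁻]/[HA]) = pH − pKa = 5.92 − 6.3335 = -0.4135. [A⁻]/[HA] = 10^(-0.4135) = 0.386

[A⁻]/[HA] = 0.386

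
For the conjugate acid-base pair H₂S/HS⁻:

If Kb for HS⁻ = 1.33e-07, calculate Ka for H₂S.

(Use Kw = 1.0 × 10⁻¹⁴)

For a conjugate pair Ka × Kb = Kw, so Ka = Kw/Kb = 1.0 × 10⁻¹⁴ / 1.33e-07 = 7.52e-08.

K_a = 7.52e-08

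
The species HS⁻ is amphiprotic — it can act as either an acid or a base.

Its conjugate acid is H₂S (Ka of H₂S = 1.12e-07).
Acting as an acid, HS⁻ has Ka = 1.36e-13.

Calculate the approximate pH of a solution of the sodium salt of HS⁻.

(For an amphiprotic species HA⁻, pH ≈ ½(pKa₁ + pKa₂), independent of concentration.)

pKa₁ = -log(1.12e-07) = 6.95; pKa₂ = -log(1.36e-13) = 12.87. For an amphiprotic species, pH ≈ ½(pKa₁ + pKa₂) = ½(6.95 + 12.87) = 9.91.

pH = 9.91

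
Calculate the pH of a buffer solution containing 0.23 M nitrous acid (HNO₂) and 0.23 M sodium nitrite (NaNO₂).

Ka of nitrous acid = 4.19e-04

pKa = -log(4.19e-04) = 3.38. pH = pKa + log([A⁻]/[HA]) = 3.38 + log(0.23/0.23)

pH = 3.38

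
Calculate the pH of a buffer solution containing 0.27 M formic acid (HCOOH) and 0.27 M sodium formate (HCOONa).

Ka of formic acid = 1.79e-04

pKa = -log(1.79e-04) = 3.75. pH = pKa + log([A⁻]/[HA]) = 3.75 + log(0.27/0.27)

pH = 3.75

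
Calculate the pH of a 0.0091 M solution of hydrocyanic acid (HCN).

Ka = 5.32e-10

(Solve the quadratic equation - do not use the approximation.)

x² + Ka×x - Ka×C = 0. Using quadratic formula: [H⁺] = 2.2000e-06

pH = 5.66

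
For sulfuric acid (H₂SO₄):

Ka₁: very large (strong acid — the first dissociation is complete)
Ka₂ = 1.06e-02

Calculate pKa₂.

pKa₂ = -log(Ka₂) = -log(1.06e-02) = 1.97.

pK_{a2} = 1.97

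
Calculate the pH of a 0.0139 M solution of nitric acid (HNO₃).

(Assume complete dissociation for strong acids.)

[H⁺] = 0.0139 M for strong acid. pH = -log[H⁺] = -log(0.0139)

pH = 1.86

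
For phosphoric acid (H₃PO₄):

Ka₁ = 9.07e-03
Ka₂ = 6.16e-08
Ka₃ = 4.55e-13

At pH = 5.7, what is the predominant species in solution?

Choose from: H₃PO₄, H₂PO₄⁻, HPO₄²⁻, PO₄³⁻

pKa₁ = 2.04, pKa₂ = 7.21, pKa₃ = 12.34. For a polyprotic acid the predominant species crosses at each pKa: below pKa_n the protonated form dominates, above it the deprotonated form does. At pH = 5.7, the predominant species is H₂PO₄⁻.

H₂PO₄⁻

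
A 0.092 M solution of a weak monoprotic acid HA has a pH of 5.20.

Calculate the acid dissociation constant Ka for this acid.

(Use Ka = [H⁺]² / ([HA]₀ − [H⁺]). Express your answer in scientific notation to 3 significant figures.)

[H⁺] = 10^(−pH) = 10^(−5.20) = 6.310e-06 M. For HA ⇌ H⁺ + A⁻, Ka = [H⁺][A⁻]/[HA] = [H⁺]² / ([HA]₀ − [H⁺]) = (6.310e-06)² / (0.092 − 6.310e-06) = 4.33e-10.

K_a = 4.33e-10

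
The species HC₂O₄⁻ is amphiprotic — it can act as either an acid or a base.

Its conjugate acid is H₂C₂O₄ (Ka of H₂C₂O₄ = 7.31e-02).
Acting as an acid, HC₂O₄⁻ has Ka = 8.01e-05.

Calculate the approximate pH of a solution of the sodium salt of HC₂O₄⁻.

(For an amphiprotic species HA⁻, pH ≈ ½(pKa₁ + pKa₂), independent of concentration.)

pKa₁ = -log(7.31e-02) = 1.14; pKa₂ = -log(8.01e-05) = 4.10. For an amphiprotic species, pH ≈ ½(pKa₁ + pKa₂) = ½(1.14 + 4.10) = 2.62.

pH = 2.62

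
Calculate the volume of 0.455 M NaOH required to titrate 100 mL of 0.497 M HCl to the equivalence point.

At equivalence: moles acid = moles base. moles HCl = 0.497 × 100/1000 = 0.0497 mol. V_base = moles / 0.455 × 1000 = 109.2 mL.

V_{base} = 109.2 mL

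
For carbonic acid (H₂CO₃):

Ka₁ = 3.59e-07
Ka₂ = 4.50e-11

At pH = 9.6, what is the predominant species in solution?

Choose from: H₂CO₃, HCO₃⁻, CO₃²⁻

pKa₁ = 6.44, pKa₂ = 10.35. For a polyprotic acid the predominant species crosses at each pKa: below pKa_n the protonated form dominates, above it the deprotonated form does. At pH = 9.6, the predominant species is HCO₃⁻.

HCO₃⁻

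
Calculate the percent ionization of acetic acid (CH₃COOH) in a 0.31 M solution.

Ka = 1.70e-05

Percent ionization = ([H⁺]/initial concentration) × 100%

Using Ka equilibrium: x² + Ka×x - Ka×C = 0. Solving: [H⁺] = 2.2872e-03. Percent = (2.2872e-03/0.31) × 100

Percent ionization = 0.738%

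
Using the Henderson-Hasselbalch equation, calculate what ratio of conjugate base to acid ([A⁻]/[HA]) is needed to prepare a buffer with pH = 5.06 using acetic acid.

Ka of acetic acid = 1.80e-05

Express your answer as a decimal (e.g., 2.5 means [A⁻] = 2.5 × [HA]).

pKa = -log(1.80e-05) = 4.7447. pH = pKa + log([A⁻]/[HA]), so log([A⁻]/[HA]) = pH − pKa = 5.06 − 4.7447 = 0.3153. [A⁻]/[HA] = 10^(0.3153) = 2.07

[A⁻]/[HA] = 2.07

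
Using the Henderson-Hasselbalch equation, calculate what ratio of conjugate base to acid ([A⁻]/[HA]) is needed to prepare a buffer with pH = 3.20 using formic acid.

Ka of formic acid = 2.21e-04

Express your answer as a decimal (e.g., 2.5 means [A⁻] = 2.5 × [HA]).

pKa = -log(2.21e-04) = 3.6556. pH = pKa + log([A⁻]/[HA]), so log([A⁻]/[HA]) = pH − pKa = 3.20 − 3.6556 = -0.4556. [A⁻]/[HA] = 10^(-0.4556) = 0.350

[A⁻]/[HA] = 0.350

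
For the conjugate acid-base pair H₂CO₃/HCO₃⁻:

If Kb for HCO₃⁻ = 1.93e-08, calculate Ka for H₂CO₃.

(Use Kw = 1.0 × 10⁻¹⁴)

For a conjugate pair Ka × Kb = Kw, so Ka = Kw/Kb = 1.0 × 10⁻¹⁴ / 1.93e-08 = 5.18e-07.

K_a = 5.18e-07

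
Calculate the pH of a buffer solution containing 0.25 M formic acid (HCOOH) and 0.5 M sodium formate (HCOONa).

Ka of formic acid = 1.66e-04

pKa = -log(1.66e-04) = 3.78. pH = pKa + log([A⁻]/[HA]) = 3.78 + log(0.5/0.25)

pH = 4.08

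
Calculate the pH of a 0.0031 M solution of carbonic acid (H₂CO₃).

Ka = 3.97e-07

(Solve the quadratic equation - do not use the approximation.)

x² + Ka×x - Ka×C = 0. Using quadratic formula: [H⁺] = 3.4883e-05

pH = 4.46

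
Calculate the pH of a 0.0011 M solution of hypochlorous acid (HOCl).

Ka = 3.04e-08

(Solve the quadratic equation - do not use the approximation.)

x² + Ka×x - Ka×C = 0. Using quadratic formula: [H⁺] = 5.7676e-06

pH = 5.24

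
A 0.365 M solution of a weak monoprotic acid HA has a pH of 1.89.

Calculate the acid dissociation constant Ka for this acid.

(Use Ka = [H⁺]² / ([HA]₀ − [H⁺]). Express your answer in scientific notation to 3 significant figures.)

[H⁺] = 10^(−pH) = 10^(−1.89) = 1.288e-02 M. For HA ⇌ H⁺ + A⁻, Ka = [H⁺][A⁻]/[HA] = [H⁺]² / ([HA]₀ − [H⁺]) = (1.288e-02)² / (0.365 − 1.288e-02) = 4.71e-04.

K_a = 4.71e-04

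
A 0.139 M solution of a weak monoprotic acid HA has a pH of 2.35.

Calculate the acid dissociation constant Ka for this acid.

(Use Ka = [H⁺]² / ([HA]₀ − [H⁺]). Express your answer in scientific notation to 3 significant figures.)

[H⁺] = 10^(−pH) = 10^(−2.35) = 4.467e-03 M. For HA ⇌ H⁺ + A⁻, Ka = [H⁺][A⁻]/[HA] = [H⁺]² / ([HA]₀ − [H⁺]) = (4.467e-03)² / (0.139 − 4.467e-03) = 1.48e-04.

K_a = 1.48e-04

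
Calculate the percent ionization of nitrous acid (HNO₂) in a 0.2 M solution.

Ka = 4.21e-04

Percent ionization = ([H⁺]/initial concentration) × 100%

Using Ka equilibrium: x² + Ka×x - Ka×C = 0. Solving: [H⁺] = 8.9680e-03. Percent = (8.9680e-03/0.2) × 100

Percent ionization = 4.48%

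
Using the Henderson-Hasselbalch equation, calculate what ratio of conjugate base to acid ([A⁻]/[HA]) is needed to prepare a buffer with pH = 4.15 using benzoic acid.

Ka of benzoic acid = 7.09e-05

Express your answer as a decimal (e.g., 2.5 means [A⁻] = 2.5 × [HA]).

pKa = -log(7.09e-05) = 4.1494. pH = pKa + log([A⁻]/[HA]), so log([A⁻]/[HA]) = pH − pKa = 4.15 − 4.1494 = 0.0006. [A⁻]/[HA] = 10^(0.0006) = 1.00

[A⁻]/[HA] = 1.00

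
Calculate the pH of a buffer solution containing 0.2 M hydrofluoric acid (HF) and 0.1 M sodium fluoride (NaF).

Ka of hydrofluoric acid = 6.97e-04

pKa = -log(6.97e-04) = 3.16. pH = pKa + log([A⁻]/[HA]) = 3.16 + log(0.1/0.2)

pH = 2.86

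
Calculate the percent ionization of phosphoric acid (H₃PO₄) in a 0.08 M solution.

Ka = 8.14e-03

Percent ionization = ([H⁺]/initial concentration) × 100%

Using Ka equilibrium: x² + Ka×x - Ka×C = 0. Solving: [H⁺] = 2.1771e-02. Percent = (2.1771e-02/0.08) × 100

Percent ionization = 27.2%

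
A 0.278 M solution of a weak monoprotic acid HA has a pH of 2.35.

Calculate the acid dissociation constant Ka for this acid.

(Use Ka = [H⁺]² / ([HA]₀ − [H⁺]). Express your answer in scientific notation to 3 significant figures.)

[H⁺] = 10^(−pH) = 10^(−2.35) = 4.467e-03 M. For HA ⇌ H⁺ + A⁻, Ka = [H⁺][A⁻]/[HA] = [H⁺]² / ([HA]₀ − [H⁺]) = (4.467e-03)² / (0.278 − 4.467e-03) = 7.29e-05.

K_a = 7.29e-05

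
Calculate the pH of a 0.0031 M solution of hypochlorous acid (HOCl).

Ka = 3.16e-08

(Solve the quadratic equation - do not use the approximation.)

x² + Ka×x - Ka×C = 0. Using quadratic formula: [H⁺] = 9.8817e-06

pH = 5.01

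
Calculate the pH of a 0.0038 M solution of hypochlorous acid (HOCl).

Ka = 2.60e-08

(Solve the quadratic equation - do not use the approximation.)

x² + Ka×x - Ka×C = 0. Using quadratic formula: [H⁺] = 9.9268e-06

pH = 5.00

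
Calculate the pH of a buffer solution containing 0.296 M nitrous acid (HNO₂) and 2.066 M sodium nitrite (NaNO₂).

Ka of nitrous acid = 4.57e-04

pKa = -log(4.57e-04) = 3.34. pH = pKa + log([A⁻]/[HA]) = 3.34 + log(2.066/0.296)

pH = 4.18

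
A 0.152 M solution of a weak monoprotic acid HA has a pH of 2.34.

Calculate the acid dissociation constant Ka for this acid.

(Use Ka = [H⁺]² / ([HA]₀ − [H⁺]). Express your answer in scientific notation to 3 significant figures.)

[H⁺] = 10^(−pH) = 10^(−2.34) = 4.571e-03 M. For HA ⇌ H⁺ + A⁻, Ka = [H⁺][A⁻]/[HA] = [H⁺]² / ([HA]₀ − [H⁺]) = (4.571e-03)² / (0.152 − 4.571e-03) = 1.42e-04.

K_a = 1.42e-04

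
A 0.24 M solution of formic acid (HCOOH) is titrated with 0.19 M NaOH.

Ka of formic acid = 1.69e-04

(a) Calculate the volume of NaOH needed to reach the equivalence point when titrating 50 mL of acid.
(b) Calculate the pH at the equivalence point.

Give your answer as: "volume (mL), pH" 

moles acid = 0.24 × 50/1000 = 0.012 mol; V_base = moles/0.19 × 1000 = 63.2 mL. At equivalence only the conjugate base is present: [A⁻] = 0.012/0.113 = 1.0605e-01 M. Kb = Kw/Ka = 5.92e-11; [OH⁻] = √(Kb × [A⁻]) = 2.5050e-06; pOH = 5.60; pH = 14 - pOH = 8.40.

V = 63.2 mL, pH = 8.40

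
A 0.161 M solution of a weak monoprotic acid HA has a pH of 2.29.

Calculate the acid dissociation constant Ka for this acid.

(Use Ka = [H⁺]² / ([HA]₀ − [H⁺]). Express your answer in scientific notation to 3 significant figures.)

[H⁺] = 10^(−pH) = 10^(−2.29) = 5.129e-03 M. For HA ⇌ H⁺ + A⁻, Ka = [H⁺][A⁻]/[HA] = [H⁺]² / ([HA]₀ − [H⁺]) = (5.129e-03)² / (0.161 − 5.129e-03) = 1.69e-04.

K_a = 1.69e-04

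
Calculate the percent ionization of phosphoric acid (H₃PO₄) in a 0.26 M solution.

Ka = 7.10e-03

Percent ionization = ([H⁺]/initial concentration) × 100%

Using Ka equilibrium: x² + Ka×x - Ka×C = 0. Solving: [H⁺] = 3.9562e-02. Percent = (3.9562e-02/0.26) × 100

Percent ionization = 15.2%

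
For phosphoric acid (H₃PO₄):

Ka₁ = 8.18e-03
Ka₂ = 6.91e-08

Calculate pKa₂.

pKa₂ = -log(Ka₂) = -log(6.91e-08) = 7.16.

pK_{a2} = 7.16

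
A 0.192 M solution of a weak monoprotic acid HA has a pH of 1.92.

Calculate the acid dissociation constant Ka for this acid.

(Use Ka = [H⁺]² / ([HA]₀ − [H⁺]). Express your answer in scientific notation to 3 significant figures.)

[H⁺] = 10^(−pH) = 10^(−1.92) = 1.202e-02 M. For HA ⇌ H⁺ + A⁻, Ka = [H⁺][A⁻]/[HA] = [H⁺]² / ([HA]₀ − [H⁺]) = (1.202e-02)² / (0.192 − 1.202e-02) = 8.03e-04.

K_a = 8.03e-04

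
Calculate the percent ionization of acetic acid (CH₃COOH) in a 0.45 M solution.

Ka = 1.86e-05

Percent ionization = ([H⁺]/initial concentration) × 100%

Using Ka equilibrium: x² + Ka×x - Ka×C = 0. Solving: [H⁺] = 2.8838e-03. Percent = (2.8838e-03/0.45) × 100

Percent ionization = 0.641%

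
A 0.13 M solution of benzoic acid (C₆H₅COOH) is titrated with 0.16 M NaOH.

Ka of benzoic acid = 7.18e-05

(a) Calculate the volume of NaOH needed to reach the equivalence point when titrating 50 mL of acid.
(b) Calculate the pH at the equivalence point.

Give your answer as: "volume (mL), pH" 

moles acid = 0.13 × 50/1000 = 0.0065 mol; V_base = moles/0.16 × 1000 = 40.6 mL. At equivalence only the conjugate base is present: [A⁻] = 0.0065/0.091 = 7.1724e-02 M. Kb = Kw/Ka = 1.39e-10; [OH⁻] = √(Kb × [A⁻]) = 3.1606e-06; pOH = 5.50; pH = 14 - pOH = 8.50.

V = 40.6 mL, pH = 8.50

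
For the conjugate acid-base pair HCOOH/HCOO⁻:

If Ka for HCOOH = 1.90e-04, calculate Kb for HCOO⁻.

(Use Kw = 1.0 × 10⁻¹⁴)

For a conjugate pair Ka × Kb = Kw, so Kb = Kw/Ka = 1.0 × 10⁻¹⁴ / 1.90e-04 = 5.26e-11.

K_b = 5.26e-11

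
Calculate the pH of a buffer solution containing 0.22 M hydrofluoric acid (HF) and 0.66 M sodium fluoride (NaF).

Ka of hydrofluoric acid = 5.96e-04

pKa = -log(5.96e-04) = 3.22. pH = pKa + log([A⁻]/[HA]) = 3.22 + log(0.66/0.22)

pH = 3.70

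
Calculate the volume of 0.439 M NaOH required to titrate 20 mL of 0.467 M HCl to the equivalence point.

At equivalence: moles acid = moles base. moles HCl = 0.467 × 20/1000 = 0.00934 mol. V_base = moles / 0.439 × 1000 = 21.3 mL.

V_{base} = 21.3 mL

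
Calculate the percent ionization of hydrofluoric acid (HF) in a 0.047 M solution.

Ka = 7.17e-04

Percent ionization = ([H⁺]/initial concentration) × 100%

Using Ka equilibrium: x² + Ka×x - Ka×C = 0. Solving: [H⁺] = 5.4576e-03. Percent = (5.4576e-03/0.047) × 100

Percent ionization = 11.6%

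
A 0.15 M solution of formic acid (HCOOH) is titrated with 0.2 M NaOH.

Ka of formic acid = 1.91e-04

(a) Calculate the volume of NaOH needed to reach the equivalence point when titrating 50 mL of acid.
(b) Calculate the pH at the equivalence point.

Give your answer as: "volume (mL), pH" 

moles acid = 0.15 × 50/1000 = 0.0075 mol; V_base = moles/0.2 × 1000 = 37.5 mL. At equivalence only the conjugate base is present: [A⁻] = 0.0075/0.087 = 8.5714e-02 M. Kb = Kw/Ka = 5.24e-11; [OH⁻] = √(Kb × [A⁻]) = 2.1184e-06; pOH = 5.67; pH = 14 - pOH = 8.33.

V = 37.5 mL, pH = 8.33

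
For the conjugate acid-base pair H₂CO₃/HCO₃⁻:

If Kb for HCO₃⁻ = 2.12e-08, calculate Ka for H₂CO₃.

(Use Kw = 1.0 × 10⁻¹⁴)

For a conjugate pair Ka × Kb = Kw, so Ka = Kw/Kb = 1.0 × 10⁻¹⁴ / 2.12e-08 = 4.72e-07.

K_a = 4.72e-07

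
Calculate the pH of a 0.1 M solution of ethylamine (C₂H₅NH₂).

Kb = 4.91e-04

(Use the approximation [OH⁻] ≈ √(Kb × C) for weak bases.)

[OH⁻] = √(Kb × C) = √(4.91e-04 × 0.1) = 7.0071e-03. pOH = 2.15, pH = 14 - pOH

pH = 11.85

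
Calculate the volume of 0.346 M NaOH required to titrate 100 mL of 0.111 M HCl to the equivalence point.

At equivalence: moles acid = moles base. moles HCl = 0.111 × 100/1000 = 0.0111 mol. V_base = moles / 0.346 × 1000 = 32.1 mL.

V_{base} = 32.1 mL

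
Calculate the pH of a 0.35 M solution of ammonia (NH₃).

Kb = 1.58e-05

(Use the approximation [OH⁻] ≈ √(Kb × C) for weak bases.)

[OH⁻] = √(Kb × C) = √(1.58e-05 × 0.35) = 2.3516e-03. pOH = 2.63, pH = 14 - pOH

pH = 11.37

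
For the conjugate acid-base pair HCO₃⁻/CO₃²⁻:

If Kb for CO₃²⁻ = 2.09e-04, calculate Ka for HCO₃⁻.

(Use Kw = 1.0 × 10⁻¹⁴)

For a conjugate pair Ka × Kb = Kw, so Ka = Kw/Kb = 1.0 × 10⁻¹⁴ / 2.09e-04 = 4.78e-11.

K_a = 4.78e-11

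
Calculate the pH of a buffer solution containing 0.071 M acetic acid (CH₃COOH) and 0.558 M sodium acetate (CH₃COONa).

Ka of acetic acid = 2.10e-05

pKa = -log(2.10e-05) = 4.68. pH = pKa + log([A⁻]/[HA]) = 4.68 + log(0.558/0.071)

pH = 5.57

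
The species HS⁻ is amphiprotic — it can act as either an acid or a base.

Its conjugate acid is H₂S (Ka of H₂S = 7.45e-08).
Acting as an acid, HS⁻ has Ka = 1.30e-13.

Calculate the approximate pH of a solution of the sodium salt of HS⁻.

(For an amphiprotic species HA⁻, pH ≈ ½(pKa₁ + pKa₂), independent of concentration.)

pKa₁ = -log(7.45e-08) = 7.13; pKa₂ = -log(1.30e-13) = 12.89. For an amphiprotic species, pH ≈ ½(pKa₁ + pKa₂) = ½(7.13 + 12.89) = 10.01.

pH = 10.01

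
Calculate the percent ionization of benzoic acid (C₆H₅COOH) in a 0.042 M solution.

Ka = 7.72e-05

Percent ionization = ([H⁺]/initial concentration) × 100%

Using Ka equilibrium: x² + Ka×x - Ka×C = 0. Solving: [H⁺] = 1.7625e-03. Percent = (1.7625e-03/0.042) × 100

Percent ionization = 4.2%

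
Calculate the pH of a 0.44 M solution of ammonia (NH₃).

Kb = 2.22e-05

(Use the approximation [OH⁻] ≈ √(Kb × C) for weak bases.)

[OH⁻] = √(Kb × C) = √(2.22e-05 × 0.44) = 3.1254e-03. pOH = 2.51, pH = 14 - pOH

pH = 11.49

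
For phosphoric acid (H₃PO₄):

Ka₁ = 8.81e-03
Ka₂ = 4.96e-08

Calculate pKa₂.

pKa₂ = -log(Ka₂) = -log(4.96e-08) = 7.30.

pK_{a2} = 7.30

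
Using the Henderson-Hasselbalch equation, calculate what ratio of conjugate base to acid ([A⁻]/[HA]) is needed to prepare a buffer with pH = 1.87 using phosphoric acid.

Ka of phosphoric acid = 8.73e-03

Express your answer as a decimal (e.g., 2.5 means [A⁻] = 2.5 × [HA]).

pKa = -log(8.73e-03) = 2.0590. pH = pKa + log([A⁻]/[HA]), so log([A⁻]/[HA]) = pH − pKa = 1.87 − 2.0590 = -0.1890. [A⁻]/[HA] = 10^(-0.1890) = 0.647

[A⁻]/[HA] = 0.647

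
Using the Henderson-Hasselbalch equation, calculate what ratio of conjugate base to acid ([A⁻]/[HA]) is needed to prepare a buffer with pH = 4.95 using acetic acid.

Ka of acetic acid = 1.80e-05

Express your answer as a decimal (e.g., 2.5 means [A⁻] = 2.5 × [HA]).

pKa = -log(1.80e-05) = 4.7447. pH = pKa + log([A⁻]/[HA]), so log([A⁻]/[HA]) = pH − pKa = 4.95 − 4.7447 = 0.2053. [A⁻]/[HA] = 10^(0.2053) = 1.60

[A⁻]/[HA] = 1.60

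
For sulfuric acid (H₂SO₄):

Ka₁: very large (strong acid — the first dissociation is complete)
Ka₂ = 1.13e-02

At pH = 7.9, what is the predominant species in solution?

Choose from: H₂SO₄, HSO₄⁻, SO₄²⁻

The first dissociation is complete, so H₂SO₄ itself is never the predominant species in water; pKa₂ = -log(1.13e-02) = 1.95. For a polyprotic acid the predominant species crosses at each pKa: below pKa_n the protonated form dominates, above it the deprotonated form does. At pH = 7.9, the predominant species is SO₄²⁻.

SO₄²⁻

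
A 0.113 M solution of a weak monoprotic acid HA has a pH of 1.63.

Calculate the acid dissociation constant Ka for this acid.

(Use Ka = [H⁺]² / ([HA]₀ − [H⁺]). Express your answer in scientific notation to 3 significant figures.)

[H⁺] = 10^(−pH) = 10^(−1.63) = 2.344e-02 M. For HA ⇌ H⁺ + A⁻, Ka = [H⁺][A⁻]/[HA] = [H⁺]² / ([HA]₀ − [H⁺]) = (2.344e-02)² / (0.113 − 2.344e-02) = 6.14e-03.

K_a = 6.14e-03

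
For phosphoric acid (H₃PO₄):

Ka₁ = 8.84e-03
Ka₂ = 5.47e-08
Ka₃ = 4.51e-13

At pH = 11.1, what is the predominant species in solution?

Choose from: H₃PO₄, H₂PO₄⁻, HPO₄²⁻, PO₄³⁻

pKa₁ = 2.05, pKa₂ = 7.26, pKa₃ = 12.35. For a polyprotic acid the predominant species crosses at each pKa: below pKa_n the protonated form dominates, above it the deprotonated form does. At pH = 11.1, the predominant species is HPO₄²⁻.

HPO₄²⁻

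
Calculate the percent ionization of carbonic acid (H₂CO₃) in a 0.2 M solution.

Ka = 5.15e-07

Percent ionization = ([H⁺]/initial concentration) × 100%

Using Ka equilibrium: x² + Ka×x - Ka×C = 0. Solving: [H⁺] = 3.2068e-04. Percent = (3.2068e-04/0.2) × 100

Percent ionization = 0.16%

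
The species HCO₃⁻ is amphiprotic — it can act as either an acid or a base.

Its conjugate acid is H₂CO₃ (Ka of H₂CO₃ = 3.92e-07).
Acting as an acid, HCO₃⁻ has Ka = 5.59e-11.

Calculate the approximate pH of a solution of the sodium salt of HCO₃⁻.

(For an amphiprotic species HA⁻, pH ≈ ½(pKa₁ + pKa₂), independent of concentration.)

pKa₁ = -log(3.92e-07) = 6.41; pKa₂ = -log(5.59e-11) = 10.25. For an amphiprotic species, pH ≈ ½(pKa₁ + pKa₂) = ½(6.41 + 10.25) = 8.33.

pH = 8.33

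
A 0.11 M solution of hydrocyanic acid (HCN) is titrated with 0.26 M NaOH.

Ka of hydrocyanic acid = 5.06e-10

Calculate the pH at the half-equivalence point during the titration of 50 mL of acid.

At half-equivalence [HA] = [A⁻], so Henderson-Hasselbalch gives pH = pKa = -log(5.06e-10) = 9.30.

pH = pKa = 9.30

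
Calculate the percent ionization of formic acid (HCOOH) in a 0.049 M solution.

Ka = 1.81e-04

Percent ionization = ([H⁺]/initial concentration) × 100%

Using Ka equilibrium: x² + Ka×x - Ka×C = 0. Solving: [H⁺] = 2.8890e-03. Percent = (2.8890e-03/0.049) × 100

Percent ionization = 5.9%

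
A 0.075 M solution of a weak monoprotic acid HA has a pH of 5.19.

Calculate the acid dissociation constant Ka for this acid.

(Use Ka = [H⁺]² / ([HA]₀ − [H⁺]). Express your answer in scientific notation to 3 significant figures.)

[H⁺] = 10^(−pH) = 10^(−5.19) = 6.457e-06 M. For HA ⇌ H⁺ + A⁻, Ka = [H⁺][A⁻]/[HA] = [H⁺]² / ([HA]₀ − [H⁺]) = (6.457e-06)² / (0.075 − 6.457e-06) = 5.56e-10.

K_a = 5.56e-10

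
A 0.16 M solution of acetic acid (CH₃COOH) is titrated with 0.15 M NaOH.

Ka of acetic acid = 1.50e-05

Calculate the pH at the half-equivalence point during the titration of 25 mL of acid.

At half-equivalence [HA] = [A⁻], so Henderson-Hasselbalch gives pH = pKa = -log(1.50e-05) = 4.82.

pH = pKa = 4.82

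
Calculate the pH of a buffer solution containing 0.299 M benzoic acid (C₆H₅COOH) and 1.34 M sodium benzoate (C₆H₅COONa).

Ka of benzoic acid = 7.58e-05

pKa = -log(7.58e-05) = 4.12. pH = pKa + log([A⁻]/[HA]) = 4.12 + log(1.34/0.299)

pH = 4.77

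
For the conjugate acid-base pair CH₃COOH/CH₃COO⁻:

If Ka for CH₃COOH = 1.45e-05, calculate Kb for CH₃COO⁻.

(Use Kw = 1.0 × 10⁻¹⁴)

For a conjugate pair Ka × Kb = Kw, so Kb = Kw/Ka = 1.0 × 10⁻¹⁴ / 1.45e-05 = 6.90e-10.

K_b = 6.90e-10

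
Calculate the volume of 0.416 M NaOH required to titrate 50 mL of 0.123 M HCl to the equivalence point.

At equivalence: moles acid = moles base. moles HCl = 0.123 × 50/1000 = 0.00615 mol. V_base = moles / 0.416 × 1000 = 14.8 mL.

V_{base} = 14.8 mL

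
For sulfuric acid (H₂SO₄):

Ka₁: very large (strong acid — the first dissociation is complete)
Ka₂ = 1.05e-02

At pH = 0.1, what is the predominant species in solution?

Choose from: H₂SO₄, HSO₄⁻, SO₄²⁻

The first dissociation is complete, so H₂SO₄ itself is never the predominant species in water; pKa₂ = -log(1.05e-02) = 1.98. For a polyprotic acid the predominant species crosses at each pKa: below pKa_n the protonated form dominates, above it the deprotonated form does. At pH = 0.1, the predominant species is HSO₄⁻.

HSO₄⁻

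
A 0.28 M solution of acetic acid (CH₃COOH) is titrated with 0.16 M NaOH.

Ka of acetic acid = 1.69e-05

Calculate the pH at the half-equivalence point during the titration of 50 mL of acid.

At half-equivalence [HA] = [A⁻], so Henderson-Hasselbalch gives pH = pKa = -log(1.69e-05) = 4.77.

pH = pKa = 4.77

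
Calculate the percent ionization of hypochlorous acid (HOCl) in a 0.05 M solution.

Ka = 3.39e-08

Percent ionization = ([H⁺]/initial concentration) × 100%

Using Ka equilibrium: x² + Ka×x - Ka×C = 0. Solving: [H⁺] = 4.1153e-05. Percent = (4.1153e-05/0.05) × 100

Percent ionization = 0.0823%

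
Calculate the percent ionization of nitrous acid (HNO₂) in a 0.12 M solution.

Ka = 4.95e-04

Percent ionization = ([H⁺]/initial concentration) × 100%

Using Ka equilibrium: x² + Ka×x - Ka×C = 0. Solving: [H⁺] = 7.4636e-03. Percent = (7.4636e-03/0.12) × 100

Percent ionization = 6.22%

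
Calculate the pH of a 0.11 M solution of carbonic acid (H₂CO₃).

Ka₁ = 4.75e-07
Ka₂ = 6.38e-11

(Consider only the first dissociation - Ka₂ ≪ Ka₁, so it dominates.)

First dissociation dominates. From Ka₁ = [H⁺][HA⁻]/[H₂A], x² + Ka₁·x − Ka₁·C = 0 with C = 0.11 M and Ka₁ = 4.75e-07. Solving: [H⁺] = (−Ka₁ + √(Ka₁² + 4·Ka₁·C)) / 2 = 2.2835e-04 M. pH = -log(2.2835e-04) = 3.64.

pH = 3.64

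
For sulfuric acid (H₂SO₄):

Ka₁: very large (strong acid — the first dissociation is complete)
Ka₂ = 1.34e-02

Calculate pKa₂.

pKa₂ = -log(Ka₂) = -log(1.34e-02) = 1.87.

pK_{a2} = 1.87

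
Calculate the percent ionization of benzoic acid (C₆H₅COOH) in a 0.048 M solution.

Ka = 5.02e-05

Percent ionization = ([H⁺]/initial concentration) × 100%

Using Ka equilibrium: x² + Ka×x - Ka×C = 0. Solving: [H⁺] = 1.5274e-03. Percent = (1.5274e-03/0.048) × 100

Percent ionization = 3.18%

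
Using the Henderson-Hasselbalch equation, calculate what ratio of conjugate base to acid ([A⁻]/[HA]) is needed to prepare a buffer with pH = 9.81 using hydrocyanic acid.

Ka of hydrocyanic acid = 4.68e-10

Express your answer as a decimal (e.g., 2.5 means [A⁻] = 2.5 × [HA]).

pKa = -log(4.68e-10) = 9.3298. pH = pKa + log([A⁻]/[HA]), so log([A⁻]/[HA]) = pH − pKa = 9.81 − 9.3298 = 0.4802. [A⁻]/[HA] = 10^(0.4802) = 3.02

[A⁻]/[HA] = 3.02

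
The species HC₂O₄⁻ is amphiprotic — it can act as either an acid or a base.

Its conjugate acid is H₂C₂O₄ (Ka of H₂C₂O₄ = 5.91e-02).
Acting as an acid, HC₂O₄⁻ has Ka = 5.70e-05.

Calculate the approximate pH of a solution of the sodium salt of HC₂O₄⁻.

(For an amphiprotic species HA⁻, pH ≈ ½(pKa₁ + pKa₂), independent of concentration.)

pKa₁ = -log(5.91e-02) = 1.23; pKa₂ = -log(5.70e-05) = 4.24. For an amphiprotic species, pH ≈ ½(pKa₁ + pKa₂) = ½(1.23 + 4.24) = 2.74.

pH = 2.74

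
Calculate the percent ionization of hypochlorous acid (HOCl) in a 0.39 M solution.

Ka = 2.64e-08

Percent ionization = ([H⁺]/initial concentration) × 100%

Using Ka equilibrium: x² + Ka×x - Ka×C = 0. Solving: [H⁺] = 1.0146e-04. Percent = (1.0146e-04/0.39) × 100

Percent ionization = 0.026%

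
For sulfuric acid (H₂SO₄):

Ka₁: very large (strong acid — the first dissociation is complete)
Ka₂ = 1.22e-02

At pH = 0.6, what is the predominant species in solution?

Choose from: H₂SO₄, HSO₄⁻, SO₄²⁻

The first dissociation is complete, so H₂SO₄ itself is never the predominant species in water; pKa₂ = -log(1.22e-02) = 1.91. For a polyprotic acid the predominant species crosses at each pKa: below pKa_n the protonated form dominates, above it the deprotonated form does. At pH = 0.6, the predominant species is HSO₄⁻.

HSO₄⁻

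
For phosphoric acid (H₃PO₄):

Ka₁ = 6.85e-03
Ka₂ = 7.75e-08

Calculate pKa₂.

pKa₂ = -log(Ka₂) = -log(7.75e-08) = 7.11.

pK_{a2} = 7.11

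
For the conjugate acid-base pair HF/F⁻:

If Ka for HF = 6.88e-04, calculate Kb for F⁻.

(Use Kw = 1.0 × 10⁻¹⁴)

For a conjugate pair Ka × Kb = Kw, so Kb = Kw/Ka = 1.0 × 10⁻¹⁴ / 6.88e-04 = 1.45e-11.

K_b = 1.45e-11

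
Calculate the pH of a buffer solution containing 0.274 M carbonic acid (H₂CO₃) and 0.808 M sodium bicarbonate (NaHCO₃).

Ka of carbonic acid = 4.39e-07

pKa = -log(4.39e-07) = 6.36. pH = pKa + log([A⁻]/[HA]) = 6.36 + log(0.808/0.274)

pH = 6.83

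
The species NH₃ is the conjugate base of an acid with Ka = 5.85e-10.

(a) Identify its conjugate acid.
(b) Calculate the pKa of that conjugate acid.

(a) The conjugate acid is formed by adding one H⁺ to NH₃, giving NH₄⁺. (b) pKa = -log(Ka) = -log(5.85e-10) = 9.23.

Conjugate acid: NH₄⁺; pK_a = 9.23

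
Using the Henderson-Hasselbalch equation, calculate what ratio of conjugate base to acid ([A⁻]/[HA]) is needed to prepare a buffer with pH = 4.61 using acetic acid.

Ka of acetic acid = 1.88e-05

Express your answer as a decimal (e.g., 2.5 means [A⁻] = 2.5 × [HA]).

pKa = -log(1.88e-05) = 4.7258. pH = pKa + log([A⁻]/[HA]), so log([A⁻]/[HA]) = pH − pKa = 4.61 − 4.7258 = -0.1158. [A⁻]/[HA] = 10^(-0.1158) = 0.766

[A⁻]/[HA] = 0.766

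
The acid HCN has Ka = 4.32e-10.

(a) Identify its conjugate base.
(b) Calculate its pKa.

(a) The conjugate base is formed by removing one H⁺ from HCN, giving CN⁻. (b) pKa = -log(Ka) = -log(4.32e-10) = 9.36.

Conjugate base: CN⁻; pK_a = 9.36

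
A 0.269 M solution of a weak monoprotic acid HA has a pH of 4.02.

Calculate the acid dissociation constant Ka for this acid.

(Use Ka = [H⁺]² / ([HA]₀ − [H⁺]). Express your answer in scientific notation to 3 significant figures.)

[H⁺] = 10^(−pH) = 10^(−4.02) = 9.550e-05 M. For HA ⇌ H⁺ + A⁻, Ka = [H⁺][A⁻]/[HA] = [H⁺]² / ([HA]₀ − [H⁺]) = (9.550e-05)² / (0.269 − 9.550e-05) = 3.39e-08.

K_a = 3.39e-08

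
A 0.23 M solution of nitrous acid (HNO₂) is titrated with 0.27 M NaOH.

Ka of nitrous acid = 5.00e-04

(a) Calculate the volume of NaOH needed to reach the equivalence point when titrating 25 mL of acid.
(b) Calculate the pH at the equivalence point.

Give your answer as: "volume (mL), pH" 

moles acid = 0.23 × 25/1000 = 0.00575 mol; V_base = moles/0.27 × 1000 = 21.3 mL. At equivalence only the conjugate base is present: [A⁻] = 0.00575/0.046 = 1.2420e-01 M. Kb = Kw/Ka = 2.00e-11; [OH⁻] = √(Kb × [A⁻]) = 1.5761e-06; pOH = 5.80; pH = 14 - pOH = 8.20.

V = 21.3 mL, pH = 8.20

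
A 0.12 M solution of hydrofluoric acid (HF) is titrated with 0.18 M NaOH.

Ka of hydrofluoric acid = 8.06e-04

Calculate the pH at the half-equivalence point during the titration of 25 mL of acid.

At half-equivalence [HA] = [A⁻], so Henderson-Hasselbalch gives pH = pKa = -log(8.06e-04) = 3.09.

pH = pKa = 3.09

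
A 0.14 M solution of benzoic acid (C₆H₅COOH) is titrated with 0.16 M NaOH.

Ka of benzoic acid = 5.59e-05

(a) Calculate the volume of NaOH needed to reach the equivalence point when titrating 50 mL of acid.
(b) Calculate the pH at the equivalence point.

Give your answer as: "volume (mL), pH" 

moles acid = 0.14 × 50/1000 = 0.007 mol; V_base = moles/0.16 × 1000 = 43.8 mL. At equivalence only the conjugate base is present: [A⁻] = 0.007/0.094 = 7.4667e-02 M. Kb = Kw/Ka = 1.79e-10; [OH⁻] = √(Kb × [A⁻]) = 3.6547e-06; pOH = 5.44; pH = 14 - pOH = 8.56.

V = 43.8 mL, pH = 8.56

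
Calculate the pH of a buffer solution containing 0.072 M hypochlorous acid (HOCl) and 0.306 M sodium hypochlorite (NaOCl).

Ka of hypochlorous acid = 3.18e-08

pKa = -log(3.18e-08) = 7.50. pH = pKa + log([A⁻]/[HA]) = 7.50 + log(0.306/0.072)

pH = 8.13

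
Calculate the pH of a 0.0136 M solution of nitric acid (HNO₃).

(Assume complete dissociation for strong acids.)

[H⁺] = 0.0136 M for strong acid. pH = -log[H⁺] = -log(0.0136)

pH = 1.87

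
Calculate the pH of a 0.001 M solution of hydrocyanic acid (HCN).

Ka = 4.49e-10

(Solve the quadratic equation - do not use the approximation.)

x² + Ka×x - Ka×C = 0. Using quadratic formula: [H⁺] = 6.6985e-07

pH = 6.17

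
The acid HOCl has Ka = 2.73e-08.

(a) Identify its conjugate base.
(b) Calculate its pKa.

(a) The conjugate base is formed by removing one H⁺ from HOCl, giving OCl⁻. (b) pKa = -log(Ka) = -log(2.73e-08) = 7.56.

Conjugate base: OCl⁻; pK_a = 7.56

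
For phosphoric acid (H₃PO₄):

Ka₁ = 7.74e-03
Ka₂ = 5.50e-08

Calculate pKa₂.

pKa₂ = -log(Ka₂) = -log(5.50e-08) = 7.26.

pK_{a2} = 7.26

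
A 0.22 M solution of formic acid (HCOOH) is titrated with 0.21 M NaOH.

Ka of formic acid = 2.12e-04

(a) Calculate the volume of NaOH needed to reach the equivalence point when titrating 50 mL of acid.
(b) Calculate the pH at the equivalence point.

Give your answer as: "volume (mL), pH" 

moles acid = 0.22 × 50/1000 = 0.011 mol; V_base = moles/0.21 × 1000 = 52.4 mL. At equivalence only the conjugate base is present: [A⁻] = 0.011/0.102 = 1.0744e-01 M. Kb = Kw/Ka = 4.72e-11; [OH⁻] = √(Kb × [A⁻]) = 2.2512e-06; pOH = 5.65; pH = 14 - pOH = 8.35.

V = 52.4 mL, pH = 8.35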